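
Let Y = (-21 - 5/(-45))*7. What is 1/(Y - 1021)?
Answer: -9/10505 ≈ -0.00085673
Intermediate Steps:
Y = -1316/9 (Y = (-21 - 5*(-1/45))*7 = (-21 + 1/9)*7 = -188/9*7 = -1316/9 ≈ -146.22)
1/(Y - 1021) = 1/(-1316/9 - 1021) = 1/(-10505/9) = -9/10505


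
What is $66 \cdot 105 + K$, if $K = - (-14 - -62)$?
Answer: $6882$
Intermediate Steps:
$K = -48$ ($K = - (-14 + 62) = \left(-1\right) 48 = -48$)
$66 \cdot 105 + K = 66 \cdot 105 - 48 = 6930 - 48 = 6882$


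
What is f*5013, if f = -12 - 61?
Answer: -365949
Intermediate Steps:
f = -73
f*5013 = -73*5013 = -365949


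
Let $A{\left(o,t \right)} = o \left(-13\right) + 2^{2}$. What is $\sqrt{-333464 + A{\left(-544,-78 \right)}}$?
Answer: $2 i \sqrt{81597} \approx 571.3 i$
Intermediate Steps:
$A{\left(o,t \right)} = 4 - 13 o$ ($A{\left(o,t \right)} = - 13 o + 4 = 4 - 13 o$)
$\sqrt{-333464 + A{\left(-544,-78 \right)}} = \sqrt{-333464 + \left(4 - -7072\right)} = \sqrt{-333464 + \left(4 + 7072\right)} = \sqrt{-333464 + 7076} = \sqrt{-326388} = 2 i \sqrt{81597}$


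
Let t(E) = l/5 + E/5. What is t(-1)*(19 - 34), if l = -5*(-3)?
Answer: -42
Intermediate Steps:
l = 15
t(E) = 3 + E/5 (t(E) = 15/5 + E/5 = 15*(⅕) + E*(⅕) = 3 + E/5)
t(-1)*(19 - 34) = (3 + (⅕)*(-1))*(19 - 34) = (3 - ⅕)*(-15) = (14/5)*(-15) = -42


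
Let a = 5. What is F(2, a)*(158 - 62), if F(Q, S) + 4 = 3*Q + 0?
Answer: 192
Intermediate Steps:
F(Q, S) = -4 + 3*Q (F(Q, S) = -4 + (3*Q + 0) = -4 + 3*Q)
F(2, a)*(158 - 62) = (-4 + 3*2)*(158 - 62) = (-4 + 6)*96 = 2*96 = 192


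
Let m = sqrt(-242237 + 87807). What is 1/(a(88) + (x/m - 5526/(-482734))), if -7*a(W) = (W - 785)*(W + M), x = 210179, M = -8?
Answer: 1462570217779036870/11702954868476066079831 + 249890085955619*I*sqrt(154430)/11702954868476066079831 ≈ 0.00012497 + 8.3911e-6*I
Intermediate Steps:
m = I*sqrt(154430) (m = sqrt(-154430) = I*sqrt(154430) ≈ 392.98*I)
a(W) = -(-785 + W)*(-8 + W)/7 (a(W) = -(W - 785)*(W - 8)/7 = -(-785 + W)*(-8 + W)/7)
1/(a(88) + (x/m - 5526/(-482734))) = 1/((-6280/7 - 1/7*88**2 + (793/7)*88) + (210179/((I*sqrt(154430))) - 5526/(-482734))) = 1/((-6280/7 - 1/7*7744 + 69784/7) + (210179*(-I*sqrt(154430)/154430) - 5526*(-1/482734))) = 1/((-6280/7 - 7744/7 + 69784/7) + (-210179*I*sqrt(154430)/154430 + 2763/241367)) = 1/(55760/7 + (2763/241367 - 210179*I*sqrt(154430)/154430)) = 1/(274666189/34481 - 210179*I*sqrt(154430)/154430)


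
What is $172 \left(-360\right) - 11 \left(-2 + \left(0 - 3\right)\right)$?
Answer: $-61865$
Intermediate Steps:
$172 \left(-360\right) - 11 \left(-2 + \left(0 - 3\right)\right) = -61920 - 11 \left(-2 - 3\right) = -61920 - -55 = -61920 + 55 = -61865$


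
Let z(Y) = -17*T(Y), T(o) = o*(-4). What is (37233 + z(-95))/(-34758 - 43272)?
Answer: -30773/78030 ≈ -0.39437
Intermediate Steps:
T(o) = -4*o
z(Y) = 68*Y (z(Y) = -(-68)*Y = 68*Y)
(37233 + z(-95))/(-34758 - 43272) = (37233 + 68*(-95))/(-34758 - 43272) = (37233 - 6460)/(-78030) = 30773*(-1/78030) = -30773/78030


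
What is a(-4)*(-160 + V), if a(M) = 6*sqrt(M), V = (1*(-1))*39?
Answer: -2388*I ≈ -2388.0*I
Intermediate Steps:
V = -39 (V = -1*39 = -39)
a(-4)*(-160 + V) = (6*sqrt(-4))*(-160 - 39) = (6*(2*I))*(-199) = (12*I)*(-199) = -2388*I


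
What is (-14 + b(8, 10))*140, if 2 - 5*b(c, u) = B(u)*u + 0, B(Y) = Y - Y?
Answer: -1904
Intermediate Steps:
B(Y) = 0
b(c, u) = ⅖ (b(c, u) = ⅖ - (0*u + 0)/5 = ⅖ - (0 + 0)/5 = ⅖ - ⅕*0 = ⅖ + 0 = ⅖)
(-14 + b(8, 10))*140 = (-14 + ⅖)*140 = -68/5*140 = -1904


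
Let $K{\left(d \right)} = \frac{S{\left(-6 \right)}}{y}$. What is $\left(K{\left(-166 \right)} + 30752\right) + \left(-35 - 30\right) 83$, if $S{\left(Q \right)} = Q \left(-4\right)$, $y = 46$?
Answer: $\frac{583223}{23} \approx 25358.0$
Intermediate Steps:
$S{\left(Q \right)} = - 4 Q$
$K{\left(d \right)} = \frac{12}{23}$ ($K{\left(d \right)} = \frac{\left(-4\right) \left(-6\right)}{46} = 24 \cdot \frac{1}{46} = \frac{12}{23}$)
$\left(K{\left(-166 \right)} + 30752\right) + \left(-35 - 30\right) 83 = \left(\frac{12}{23} + 30752\right) + \left(-35 - 30\right) 83 = \frac{707308}{23} - 5395 = \frac{583223}{23}$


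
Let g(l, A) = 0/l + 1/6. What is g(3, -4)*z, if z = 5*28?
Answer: 70/3 ≈ 23.333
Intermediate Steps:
g(l, A) = 1/6 (g(l, A) = 0 + 1*(1/6) = 0 + 1/6 = 1/6)
z = 140
g(3, -4)*z = (1/6)*140 = 70/3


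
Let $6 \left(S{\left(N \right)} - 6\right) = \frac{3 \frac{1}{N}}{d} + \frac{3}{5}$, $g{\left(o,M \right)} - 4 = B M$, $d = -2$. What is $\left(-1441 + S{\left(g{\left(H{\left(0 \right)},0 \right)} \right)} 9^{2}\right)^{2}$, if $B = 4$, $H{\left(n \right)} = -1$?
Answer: $\frac{5799888649}{6400} \approx 9.0623 \cdot 10^{5}$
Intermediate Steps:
$g{\left(o,M \right)} = 4 + 4 M$
$S{\left(N \right)} = \frac{61}{10} - \frac{1}{4 N}$ ($S{\left(N \right)} = 6 + \frac{\frac{3 \frac{1}{N}}{-2} + \frac{3}{5}}{6} = 6 + \frac{\frac{3}{N} \left(- \frac{1}{2}\right) + 3 \cdot \frac{1}{5}}{6} = 6 + \frac{- \frac{3}{2 N} + \frac{3}{5}}{6} = 6 + \frac{\frac{3}{5} - \frac{3}{2 N}}{6} = 6 + \left(\frac{1}{10} - \frac{1}{4 N}\right) = \frac{61}{10} - \frac{1}{4 N}$)
$\left(-1441 + S{\left(g{\left(H{\left(0 \right)},0 \right)} \right)} 9^{2}\right)^{2} = \left(-1441 + \frac{-5 + 122 \left(4 + 4 \cdot 0\right)}{20 \left(4 + 4 \cdot 0\right)} 9^{2}\right)^{2} = \left(-1441 + \frac{-5 + 122 \left(4 + 0\right)}{20 \left(4 + 0\right)} 81\right)^{2} = \left(-1441 + \frac{-5 + 122 \cdot 4}{20 \cdot 4} \cdot 81\right)^{2} = \left(-1441 + \frac{1}{20} \cdot \frac{1}{4} \left(-5 + 488\right) 81\right)^{2} = \left(-1441 + \frac{1}{20} \cdot \frac{1}{4} \cdot 483 \cdot 81\right)^{2} = \left(-1441 + \frac{483}{80} \cdot 81\right)^{2} = \left(-1441 + \frac{39123}{80}\right)^{2} = \left(- \frac{76157}{80}\right)^{2} = \frac{5799888649}{6400}$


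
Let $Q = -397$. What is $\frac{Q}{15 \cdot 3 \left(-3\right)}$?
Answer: $\frac{397}{135} \approx 2.9407$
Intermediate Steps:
$\frac{Q}{15 \cdot 3 \left(-3\right)} = - \frac{397}{15 \cdot 3 \left(-3\right)} = - \frac{397}{45 \left(-3\right)} = - \frac{397}{-135} = \left(-397\right) \left(- \frac{1}{135}\right) = \frac{397}{135}$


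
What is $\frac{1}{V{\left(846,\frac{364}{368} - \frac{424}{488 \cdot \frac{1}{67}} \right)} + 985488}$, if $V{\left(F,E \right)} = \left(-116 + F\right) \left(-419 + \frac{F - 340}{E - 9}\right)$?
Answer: $\frac{371649}{250506389522} \approx 1.4836 \cdot 10^{-6}$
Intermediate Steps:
$V{\left(F,E \right)} = \left(-419 + \frac{-340 + F}{-9 + E}\right) \left(-116 + F\right)$ ($V{\left(F,E \right)} = \left(-116 + F\right) \left(-419 + \frac{-340 + F}{-9 + E}\right) = \left(-419 + \frac{-340 + F}{-9 + E}\right) \left(-116 + F\right)$)
$\frac{1}{V{\left(846,\frac{364}{368} - \frac{424}{488 \cdot \frac{1}{67}} \right)} + 985488} = \frac{1}{\frac{-397996 + 846^{2} + 3315 \cdot 846 + 48604 \left(\frac{364}{368} - \frac{424}{488 \cdot \frac{1}{67}}\right) - 419 \left(\frac{364}{368} - \frac{424}{488 \cdot \frac{1}{67}}\right) 846}{-9 + \left(\frac{364}{368} - \frac{424}{488 \cdot \frac{1}{67}}\right)} + 985488} = \frac{1}{\frac{-397996 + 715716 + 2804490 + 48604 \left(364 \cdot \frac{1}{368} - \frac{424}{488 \cdot \frac{1}{67}}\right) - 419 \left(364 \cdot \frac{1}{368} - \frac{424}{488 \cdot \frac{1}{67}}\right) 846}{-9 + \left(364 \cdot \frac{1}{368} - \frac{424}{488 \cdot \frac{1}{67}}\right)} + 985488} = \frac{1}{\frac{-397996 + 715716 + 2804490 + 48604 \left(\frac{91}{92} - \frac{424}{\frac{488}{67}}\right) - 419 \left(\frac{91}{92} - \frac{424}{\frac{488}{67}}\right) 846}{-9 + \left(\frac{91}{92} - \frac{424}{\frac{488}{67}}\right)} + 985488} = \frac{1}{\frac{-397996 + 715716 + 2804490 + 48604 \left(\frac{91}{92} - \frac{3551}{61}\right) - 419 \left(\frac{91}{92} - \frac{3551}{61}\right) 846}{-9 + \left(\frac{91}{92} - \frac{3551}{61}\right)} + 985488} = \frac{1}{\frac{-397996 + 715716 + 2804490 + 48604 \left(- \frac{321141}{5612}\right) - \left(- \frac{134558079}{5612}\right) 846}{-9 - \frac{321141}{5612}} + 985488} = \frac{1}{\frac{-397996 + 715716 + 2804490 - \frac{3902184291}{1403} + \frac{56918067417}{2806}}{- \frac{371649}{5612}} + 985488} = \frac{1}{\left(- \frac{5612}{371649}\right) \frac{57874620095}{2806} + 985488} = \frac{1}{- \frac{115749240190}{371649} + 985488} = \frac{1}{\frac{250506389522}{371649}} = \frac{371649}{250506389522}$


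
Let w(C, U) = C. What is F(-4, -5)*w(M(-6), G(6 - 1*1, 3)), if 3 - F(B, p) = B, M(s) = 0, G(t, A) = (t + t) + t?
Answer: 0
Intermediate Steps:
G(t, A) = 3*t (G(t, A) = 2*t + t = 3*t)
F(B, p) = 3 - B
F(-4, -5)*w(M(-6), G(6 - 1*1, 3)) = (3 - 1*(-4))*0 = (3 + 4)*0 = 7*0 = 0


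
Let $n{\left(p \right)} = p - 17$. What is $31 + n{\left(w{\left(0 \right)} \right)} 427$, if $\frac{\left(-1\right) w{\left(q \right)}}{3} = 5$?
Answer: $-13633$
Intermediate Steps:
$w{\left(q \right)} = -15$ ($w{\left(q \right)} = \left(-3\right) 5 = -15$)
$n{\left(p \right)} = -17 + p$
$31 + n{\left(w{\left(0 \right)} \right)} 427 = 31 + \left(-17 - 15\right) 427 = 31 - 13664 = -13633$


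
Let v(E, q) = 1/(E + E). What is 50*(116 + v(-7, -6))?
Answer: 40575/7 ≈ 5796.4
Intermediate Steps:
v(E, q) = 1/(2*E)
50*(116 + v(-7, -6)) = 50*(116 + (1/2)/(-7)) = 50*(116 + (1/2)*(-1/7)) = 50*(116 - 1/14) = 50*(1623/14) = 40575/7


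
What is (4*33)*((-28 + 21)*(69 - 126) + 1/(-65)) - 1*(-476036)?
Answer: 34365628/65 ≈ 5.2870e+5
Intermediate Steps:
(4*33)*((-28 + 21)*(69 - 126) + 1/(-65)) - 1*(-476036) = 132*(-7*(-57) - 1/65) + 476036 = 132*(399 - 1/65) + 476036 = 132*(25934/65) + 476036 = 3423288/65 + 476036 = 34365628/65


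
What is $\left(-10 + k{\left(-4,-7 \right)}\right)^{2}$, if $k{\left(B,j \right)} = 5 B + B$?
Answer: $1156$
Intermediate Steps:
$k{\left(B,j \right)} = 6 B$
$\left(-10 + k{\left(-4,-7 \right)}\right)^{2} = \left(-10 + 6 \left(-4\right)\right)^{2} = \left(-10 - 24\right)^{2} = \left(-34\right)^{2} = 1156$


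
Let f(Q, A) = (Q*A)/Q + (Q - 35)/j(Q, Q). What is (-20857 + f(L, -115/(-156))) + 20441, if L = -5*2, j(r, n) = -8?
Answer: -127807/312 ≈ -409.64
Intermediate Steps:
L = -10
f(Q, A) = 35/8 + A - Q/8 (f(Q, A) = (Q*A)/Q + (Q - 35)/(-8) = (A*Q)/Q + (-35 + Q)*(-⅛) = A + (35/8 - Q/8) = 35/8 + A - Q/8)
(-20857 + f(L, -115/(-156))) + 20441 = (-20857 + (35/8 - 115/(-156) - ⅛*(-10))) + 20441 = (-20857 + (35/8 - 115*(-1/156) + 5/4)) + 20441 = (-20857 + (35/8 + 115/156 + 5/4)) + 20441 = (-20857 + 1985/312) + 20441 = -6505399/312 + 20441 = -127807/312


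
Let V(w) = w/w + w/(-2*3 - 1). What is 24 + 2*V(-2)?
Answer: 186/7 ≈ 26.571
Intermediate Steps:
V(w) = 1 - w/7 (V(w) = 1 + w/(-6 - 1) = 1 + w/(-7) = 1 + w*(-⅐) = 1 - w/7)
24 + 2*V(-2) = 24 + 2*(1 - ⅐*(-2)) = 24 + 2*(1 + 2/7) = 24 + 2*(9/7) = 24 + 18/7 = 186/7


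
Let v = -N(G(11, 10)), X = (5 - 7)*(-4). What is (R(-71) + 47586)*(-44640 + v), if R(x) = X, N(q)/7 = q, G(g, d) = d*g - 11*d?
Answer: -2124596160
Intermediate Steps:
G(g, d) = -11*d + d*g
N(q) = 7*q
X = 8 (X = -2*(-4) = 8)
R(x) = 8
v = 0 (v = -7*10*(-11 + 11) = -7*10*0 = -7*0 = -1*0 = 0)
(R(-71) + 47586)*(-44640 + v) = (8 + 47586)*(-44640 + 0) = 47594*(-44640) = -2124596160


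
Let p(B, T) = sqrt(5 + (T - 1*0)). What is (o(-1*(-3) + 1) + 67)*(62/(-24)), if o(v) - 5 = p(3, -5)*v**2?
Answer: -186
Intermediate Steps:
p(B, T) = sqrt(5 + T) (p(B, T) = sqrt(5 + (T + 0)) = sqrt(5 + T))
o(v) = 5 (o(v) = 5 + sqrt(5 - 5)*v**2 = 5 + sqrt(0)*v**2 = 5 + 0*v**2 = 5 + 0 = 5)
(o(-1*(-3) + 1) + 67)*(62/(-24)) = (5 + 67)*(62/(-24)) = 72*(62*(-1/24)) = 72*(-31/12) = -186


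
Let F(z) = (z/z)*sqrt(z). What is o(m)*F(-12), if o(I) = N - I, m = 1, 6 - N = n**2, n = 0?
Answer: 10*I*sqrt(3) ≈ 17.32*I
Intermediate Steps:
N = 6 (N = 6 - 1*0**2 = 6 - 1*0 = 6 + 0 = 6)
o(I) = 6 - I
F(z) = sqrt(z) (F(z) = 1*sqrt(z) = sqrt(z))
o(m)*F(-12) = (6 - 1*1)*sqrt(-12) = (6 - 1)*(2*I*sqrt(3)) = 5*(2*I*sqrt(3)) = 10*I*sqrt(3)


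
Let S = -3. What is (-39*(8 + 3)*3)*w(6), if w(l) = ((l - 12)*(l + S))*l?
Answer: 138996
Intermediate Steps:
w(l) = l*(-12 + l)*(-3 + l) (w(l) = ((l - 12)*(l - 3))*l = ((-12 + l)*(-3 + l))*l = l*(-12 + l)*(-3 + l))
(-39*(8 + 3)*3)*w(6) = (-39*(8 + 3)*3)*(6*(36 + 6² - 15*6)) = (-429*3)*(6*(36 + 36 - 90)) = (-39*33)*(6*(-18)) = -1287*(-108) = 138996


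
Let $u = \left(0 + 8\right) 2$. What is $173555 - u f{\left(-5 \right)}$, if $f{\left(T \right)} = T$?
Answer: $173635$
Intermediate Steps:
$u = 16$ ($u = 8 \cdot 2 = 16$)
$173555 - u f{\left(-5 \right)} = 173555 - 16 \left(-5\right) = 173555 - -80 = 173555 + 80 = 173635$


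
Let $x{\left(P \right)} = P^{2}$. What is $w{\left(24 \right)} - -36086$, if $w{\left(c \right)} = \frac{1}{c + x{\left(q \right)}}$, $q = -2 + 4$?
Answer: $\frac{1010409}{28} \approx 36086.0$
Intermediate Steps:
$q = 2$
$w{\left(c \right)} = \frac{1}{4 + c}$ ($w{\left(c \right)} = \frac{1}{c + 2^{2}} = \frac{1}{c + 4} = \frac{1}{4 + c}$)
$w{\left(24 \right)} - -36086 = \frac{1}{4 + 24} - -36086 = \frac{1}{28} + 36086 = \frac{1010409}{28}$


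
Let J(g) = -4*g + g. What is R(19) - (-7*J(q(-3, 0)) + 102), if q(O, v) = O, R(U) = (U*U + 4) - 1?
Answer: 325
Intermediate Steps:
R(U) = 3 + U**2 (R(U) = (U**2 + 4) - 1 = (4 + U**2) - 1 = 3 + U**2)
J(g) = -3*g
R(19) - (-7*J(q(-3, 0)) + 102) = (3 + 19**2) - (-(-21)*(-3) + 102) = (3 + 361) - (-7*9 + 102) = 364 - (-63 + 102) = 364 - 1*39 = 364 - 39 = 325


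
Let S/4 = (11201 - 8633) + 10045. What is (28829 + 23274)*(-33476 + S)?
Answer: 884500528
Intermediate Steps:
S = 50452 (S = 4*((11201 - 8633) + 10045) = 4*(2568 + 10045) = 4*12613 = 50452)
(28829 + 23274)*(-33476 + S) = (28829 + 23274)*(-33476 + 50452) = 52103*16976 = 884500528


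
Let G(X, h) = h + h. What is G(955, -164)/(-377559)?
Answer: 328/377559 ≈ 0.00086874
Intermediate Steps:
G(X, h) = 2*h
G(955, -164)/(-377559) = (2*(-164))/(-377559) = -328*(-1/377559) = 328/377559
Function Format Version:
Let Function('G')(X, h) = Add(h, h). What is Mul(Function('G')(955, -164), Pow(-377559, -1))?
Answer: Rational(328, 377559) ≈ 0.00086874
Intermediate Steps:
Function('G')(X, h) = Mul(2, h)
Mul(Function('G')(955, -164), Pow(-377559, -1)) = Mul(Mul(2, -164), Pow(-377559, -1)) = Mul(-328, Rational(-1, 377559)) = Rational(328, 377559)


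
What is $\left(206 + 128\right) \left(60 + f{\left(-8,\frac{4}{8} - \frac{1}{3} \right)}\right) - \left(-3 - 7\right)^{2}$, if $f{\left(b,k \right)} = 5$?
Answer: $21610$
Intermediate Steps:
$\left(206 + 128\right) \left(60 + f{\left(-8,\frac{4}{8} - \frac{1}{3} \right)}\right) - \left(-3 - 7\right)^{2} = \left(206 + 128\right) \left(60 + 5\right) - \left(-3 - 7\right)^{2} = 334 \cdot 65 - \left(-10\right)^{2} = 21710 - 100 = 21610$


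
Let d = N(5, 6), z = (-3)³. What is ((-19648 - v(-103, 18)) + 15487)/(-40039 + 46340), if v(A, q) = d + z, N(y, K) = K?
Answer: -4140/6301 ≈ -0.65704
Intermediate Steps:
z = -27
d = 6
v(A, q) = -21 (v(A, q) = 6 - 27 = -21)
((-19648 - v(-103, 18)) + 15487)/(-40039 + 46340) = ((-19648 - 1*(-21)) + 15487)/(-40039 + 46340) = ((-19648 + 21) + 15487)/6301 = (-19627 + 15487)*(1/6301) = -4140*1/6301 = -4140/6301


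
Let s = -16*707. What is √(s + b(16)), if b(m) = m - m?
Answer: 4*I*√707 ≈ 106.36*I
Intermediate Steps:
s = -11312
b(m) = 0
√(s + b(16)) = √(-11312 + 0) = √(-11312) = 4*I*√707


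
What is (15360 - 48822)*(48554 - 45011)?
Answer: -118555866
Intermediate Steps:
(15360 - 48822)*(48554 - 45011) = -33462*3543 = -118555866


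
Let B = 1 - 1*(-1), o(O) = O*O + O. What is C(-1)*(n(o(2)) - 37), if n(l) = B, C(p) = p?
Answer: 35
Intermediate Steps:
o(O) = O + O² (o(O) = O² + O = O + O²)
B = 2 (B = 1 + 1 = 2)
n(l) = 2
C(-1)*(n(o(2)) - 37) = -(2 - 37) = -1*(-35) = 35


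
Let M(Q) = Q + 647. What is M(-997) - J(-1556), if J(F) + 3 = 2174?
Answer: -2521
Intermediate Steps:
M(Q) = 647 + Q
J(F) = 2171 (J(F) = -3 + 2174 = 2171)
M(-997) - J(-1556) = (647 - 997) - 1*2171 = -350 - 2171 = -2521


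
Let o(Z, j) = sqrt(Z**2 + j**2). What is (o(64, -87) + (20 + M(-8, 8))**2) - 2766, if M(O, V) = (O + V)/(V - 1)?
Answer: -2366 + sqrt(11665) ≈ -2258.0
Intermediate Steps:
M(O, V) = (O + V)/(-1 + V)
(o(64, -87) + (20 + M(-8, 8))**2) - 2766 = (sqrt(64**2 + (-87)**2) + (20 + (-8 + 8)/(-1 + 8))**2) - 2766 = (sqrt(4096 + 7569) + (20 + 0/7)**2) - 2766 = (sqrt(11665) + (20 + (1/7)*0)**2) - 2766 = (sqrt(11665) + (20 + 0)**2) - 2766 = (sqrt(11665) + 20**2) - 2766 = (sqrt(11665) + 400) - 2766 = (400 + sqrt(11665)) - 2766 = -2366 + sqrt(11665)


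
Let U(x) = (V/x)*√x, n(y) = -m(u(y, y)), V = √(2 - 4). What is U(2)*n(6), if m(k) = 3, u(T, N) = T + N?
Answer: -3*I ≈ -3.0*I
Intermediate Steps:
u(T, N) = N + T
V = I*√2 (V = √(-2) = I*√2 ≈ 1.4142*I)
n(y) = -3 (n(y) = -1*3 = -3)
U(x) = I*√2/√x (U(x) = ((I*√2)/x)*√x = (I*√2/x)*√x = I*√2/√x)
U(2)*n(6) = (I*√2/√2)*(-3) = (I*√2*(√2/2))*(-3) = I*(-3) = -3*I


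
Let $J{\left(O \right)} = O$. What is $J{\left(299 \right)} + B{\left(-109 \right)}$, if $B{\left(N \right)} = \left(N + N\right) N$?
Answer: $24061$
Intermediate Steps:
$B{\left(N \right)} = 2 N^{2}$ ($B{\left(N \right)} = 2 N N = 2 N^{2}$)
$J{\left(299 \right)} + B{\left(-109 \right)} = 299 + 2 \left(-109\right)^{2} = 299 + 2 \cdot 11881 = 299 + 23762 = 24061$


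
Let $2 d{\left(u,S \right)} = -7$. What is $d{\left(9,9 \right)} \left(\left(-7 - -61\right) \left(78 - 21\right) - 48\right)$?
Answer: $-10605$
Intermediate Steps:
$d{\left(u,S \right)} = - \frac{7}{2}$ ($d{\left(u,S \right)} = \frac{1}{2} \left(-7\right) = - \frac{7}{2}$)
$d{\left(9,9 \right)} \left(\left(-7 - -61\right) \left(78 - 21\right) - 48\right) = - \frac{7 \left(\left(-7 - -61\right) \left(78 - 21\right) - 48\right)}{2} = - \frac{7 \left(\left(-7 + 61\right) 57 - 48\right)}{2} = - \frac{7 \left(54 \cdot 57 - 48\right)}{2} = - \frac{7 \left(3078 - 48\right)}{2} = \left(- \frac{7}{2}\right) 3030 = -10605$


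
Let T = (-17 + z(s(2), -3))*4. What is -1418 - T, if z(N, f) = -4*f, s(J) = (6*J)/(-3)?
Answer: -1398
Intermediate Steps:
s(J) = -2*J (s(J) = (6*J)*(-⅓) = -2*J)
T = -20 (T = (-17 - 4*(-3))*4 = (-17 + 12)*4 = -5*4 = -20)
-1418 - T = -1418 - 1*(-20) = -1418 + 20 = -1398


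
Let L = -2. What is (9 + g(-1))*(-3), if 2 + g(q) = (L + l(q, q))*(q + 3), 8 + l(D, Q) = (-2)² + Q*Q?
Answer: 9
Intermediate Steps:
l(D, Q) = -4 + Q² (l(D, Q) = -8 + ((-2)² + Q*Q) = -8 + (4 + Q²) = -4 + Q²)
g(q) = -2 + (-6 + q²)*(3 + q) (g(q) = -2 + (-2 + (-4 + q²))*(q + 3) = -2 + (-6 + q²)*(3 + q))
(9 + g(-1))*(-3) = (9 + (-20 + (-1)³ - 6*(-1) + 3*(-1)²))*(-3) = (9 + (-20 - 1 + 6 + 3*1))*(-3) = (9 + (-20 - 1 + 6 + 3))*(-3) = (9 - 12)*(-3) = -3*(-3) = 9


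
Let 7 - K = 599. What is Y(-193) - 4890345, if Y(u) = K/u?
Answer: -943835993/193 ≈ -4.8903e+6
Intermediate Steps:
K = -592 (K = 7 - 1*599 = 7 - 599 = -592)
Y(u) = -592/u
Y(-193) - 4890345 = -592/(-193) - 4890345 = -592*(-1/193) - 4890345 = 592/193 - 4890345 = -943835993/193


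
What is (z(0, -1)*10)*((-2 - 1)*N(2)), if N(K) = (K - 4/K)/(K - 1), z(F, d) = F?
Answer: 0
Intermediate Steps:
N(K) = (K - 4/K)/(-1 + K)
(z(0, -1)*10)*((-2 - 1)*N(2)) = (0*10)*((-2 - 1)*((-4 + 2²)/(2*(-1 + 2)))) = 0*(-3*(-4 + 4)/(2*1)) = 0*(-3*0/2) = 0*(-3*0) = 0*0 = 0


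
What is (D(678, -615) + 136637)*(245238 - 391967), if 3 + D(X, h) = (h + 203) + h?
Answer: -19897479503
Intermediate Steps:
D(X, h) = 200 + 2*h (D(X, h) = -3 + ((h + 203) + h) = -3 + ((203 + h) + h) = -3 + (203 + 2*h) = 200 + 2*h)
(D(678, -615) + 136637)*(245238 - 391967) = ((200 + 2*(-615)) + 136637)*(245238 - 391967) = ((200 - 1230) + 136637)*(-146729) = (-1030 + 136637)*(-146729) = 135607*(-146729) = -19897479503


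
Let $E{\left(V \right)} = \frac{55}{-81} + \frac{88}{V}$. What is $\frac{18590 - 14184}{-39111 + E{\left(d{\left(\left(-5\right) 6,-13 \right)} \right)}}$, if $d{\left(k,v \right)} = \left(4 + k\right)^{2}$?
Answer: $- \frac{30156867}{267698996} \approx -0.11265$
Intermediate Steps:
$E{\left(V \right)} = - \frac{55}{81} + \frac{88}{V}$ ($E{\left(V \right)} = 55 \left(- \frac{1}{81}\right) + \frac{88}{V} = - \frac{55}{81} + \frac{88}{V}$)
$\frac{18590 - 14184}{-39111 + E{\left(d{\left(\left(-5\right) 6,-13 \right)} \right)}} = \frac{18590 - 14184}{-39111 - \left(\frac{55}{81} - \frac{88}{\left(4 - 30\right)^{2}}\right)} = \frac{4406}{-39111 - \left(\frac{55}{81} - \frac{88}{\left(4 - 30\right)^{2}}\right)} = \frac{4406}{-39111 - \left(\frac{55}{81} - \frac{88}{\left(-26\right)^{2}}\right)} = \frac{4406}{-39111 - \left(\frac{55}{81} - \frac{88}{676}\right)} = \frac{4406}{-39111 + \left(- \frac{55}{81} + 88 \cdot \frac{1}{676}\right)} = \frac{4406}{-39111 + \left(- \frac{55}{81} + \frac{22}{169}\right)} = \frac{4406}{-39111 - \frac{7513}{13689}} = \frac{4406}{- \frac{535397992}{13689}} = 4406 \left(- \frac{13689}{535397992}\right) = - \frac{30156867}{267698996}$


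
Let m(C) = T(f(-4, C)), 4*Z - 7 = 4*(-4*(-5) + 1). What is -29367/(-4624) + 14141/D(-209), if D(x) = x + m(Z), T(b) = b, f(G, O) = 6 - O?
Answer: -235033535/4175472 ≈ -56.289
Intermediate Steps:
Z = 91/4 (Z = 7/4 + (4*(-4*(-5) + 1))/4 = 7/4 + (4*(20 + 1))/4 = 7/4 + (4*21)/4 = 7/4 + (¼)*84 = 7/4 + 21 = 91/4 ≈ 22.750)
m(C) = 6 - C
D(x) = -67/4 + x (D(x) = x + (6 - 1*91/4) = x + (6 - 91/4) = x - 67/4 = -67/4 + x)
-29367/(-4624) + 14141/D(-209) = -29367/(-4624) + 14141/(-67/4 - 209) = -29367*(-1/4624) + 14141/(-903/4) = 29367/4624 + 14141*(-4/903) = 29367/4624 - 56564/903 = -235033535/4175472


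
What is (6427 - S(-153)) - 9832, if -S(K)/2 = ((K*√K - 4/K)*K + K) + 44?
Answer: -3631 + 140454*I*√17 ≈ -3631.0 + 5.7911e+5*I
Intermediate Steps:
S(K) = -88 - 2*K - 2*K*(K^(3/2) - 4/K) (S(K) = -2*(((K*√K - 4/K)*K + K) + 44) = -2*(((K^(3/2) - 4/K)*K + K) + 44) = -2*((K*(K^(3/2) - 4/K) + K) + 44) = -2*((K + K*(K^(3/2) - 4/K)) + 44) = -2*(44 + K + K*(K^(3/2) - 4/K)) = -88 - 2*K - 2*K*(K^(3/2) - 4/K))
(6427 - S(-153)) - 9832 = (6427 - (-80 - 2*(-153) - 140454*I*√17)) - 9832 = (6427 - (-80 + 306 - 140454*I*√17)) - 9832 = (6427 - (226 - 140454*I*√17)) - 9832 = (6427 + (-226 + 140454*I*√17)) - 9832 = (6201 + 140454*I*√17) - 9832 = -3631 + 140454*I*√17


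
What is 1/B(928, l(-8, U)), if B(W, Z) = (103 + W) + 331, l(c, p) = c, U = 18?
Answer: 1/1362 ≈ 0.00073421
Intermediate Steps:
B(W, Z) = 434 + W
1/B(928, l(-8, U)) = 1/(434 + 928) = 1/1362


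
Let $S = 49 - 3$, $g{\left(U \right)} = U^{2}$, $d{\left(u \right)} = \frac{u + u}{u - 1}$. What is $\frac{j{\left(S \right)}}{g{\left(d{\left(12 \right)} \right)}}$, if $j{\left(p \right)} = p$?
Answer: $\frac{2783}{288} \approx 9.6632$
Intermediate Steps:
$d{\left(u \right)} = \frac{2 u}{-1 + u}$
$S = 46$ ($S = 49 - 3 = 46$)
$\frac{j{\left(S \right)}}{g{\left(d{\left(12 \right)} \right)}} = \frac{46}{\left(2 \cdot 12 \frac{1}{-1 + 12}\right)^{2}} = \frac{46}{\left(2 \cdot 12 \cdot \frac{1}{11}\right)^{2}} = \frac{46}{\left(\frac{24}{11}\right)^{2}} = \frac{46}{\frac{576}{121}} = 46 \cdot \frac{121}{576} = \frac{2783}{288}$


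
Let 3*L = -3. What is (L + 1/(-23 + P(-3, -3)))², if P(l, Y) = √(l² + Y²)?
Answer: 285174/261121 + 3204*√2/261121 ≈ 1.1095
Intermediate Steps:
L = -1 (L = (⅓)*(-3) = -1)
P(l, Y) = √(Y² + l²)
(L + 1/(-23 + P(-3, -3)))² = (-1 + 1/(-23 + √((-3)² + (-3)²)))² = (-1 + 1/(-23 + √(9 + 9)))² = (-1 + 1/(-23 + √18))² = (-1 + 1/(-23 + 3*√2))²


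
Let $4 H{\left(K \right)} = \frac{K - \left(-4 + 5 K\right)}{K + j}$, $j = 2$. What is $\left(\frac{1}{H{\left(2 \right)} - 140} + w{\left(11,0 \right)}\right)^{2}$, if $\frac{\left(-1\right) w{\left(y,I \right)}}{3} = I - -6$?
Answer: $\frac{102050404}{314721} \approx 324.26$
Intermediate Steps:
$w{\left(y,I \right)} = -18 - 3 I$ ($w{\left(y,I \right)} = - 3 \left(I - -6\right) = - 3 \left(I + 6\right) = - 3 \left(6 + I\right) = -18 - 3 I$)
$H{\left(K \right)} = \frac{4 - 4 K}{4 \left(2 + K\right)}$ ($H{\left(K \right)} = \frac{\left(K - \left(-4 + 5 K\right)\right) \frac{1}{K + 2}}{4} = \frac{\left(K - \left(-4 + 5 K\right)\right) \frac{1}{2 + K}}{4} = \frac{\left(4 - 4 K\right) \frac{1}{2 + K}}{4} = \frac{\frac{1}{2 + K} \left(4 - 4 K\right)}{4} = \frac{4 - 4 K}{4 \left(2 + K\right)}$)
$\left(\frac{1}{H{\left(2 \right)} - 140} + w{\left(11,0 \right)}\right)^{2} = \left(\frac{1}{\frac{1 - 2}{2 + 2} - 140} - 18\right)^{2} = \left(\frac{1}{\frac{1 - 2}{4} - 140} + \left(-18 + 0\right)\right)^{2} = \left(\frac{1}{\frac{1}{4} \left(-1\right) - 140} - 18\right)^{2} = \left(\frac{1}{- \frac{1}{4} - 140} - 18\right)^{2} = \left(\frac{1}{- \frac{561}{4}} - 18\right)^{2} = \left(- \frac{4}{561} - 18\right)^{2} = \left(- \frac{10102}{561}\right)^{2} = \frac{102050404}{314721}$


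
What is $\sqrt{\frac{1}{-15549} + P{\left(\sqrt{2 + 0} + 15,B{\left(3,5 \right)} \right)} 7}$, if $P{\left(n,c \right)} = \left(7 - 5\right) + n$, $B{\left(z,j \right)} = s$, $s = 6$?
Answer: $\frac{\sqrt{28770781170 + 1692399807 \sqrt{2}}}{15549} \approx 11.353$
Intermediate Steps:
$B{\left(z,j \right)} = 6$
$P{\left(n,c \right)} = 2 + n$
$\sqrt{\frac{1}{-15549} + P{\left(\sqrt{2 + 0} + 15,B{\left(3,5 \right)} \right)} 7} = \sqrt{\frac{1}{-15549} + \left(2 + \left(\sqrt{2 + 0} + 15\right)\right) 7} = \sqrt{- \frac{1}{15549} + \left(2 + \left(\sqrt{2} + 15\right)\right) 7} = \sqrt{- \frac{1}{15549} + \left(2 + \left(15 + \sqrt{2}\right)\right) 7} = \sqrt{- \frac{1}{15549} + \left(17 + \sqrt{2}\right) 7} = \sqrt{- \frac{1}{15549} + \left(119 + 7 \sqrt{2}\right)} = \sqrt{\frac{1850330}{15549} + 7 \sqrt{2}}$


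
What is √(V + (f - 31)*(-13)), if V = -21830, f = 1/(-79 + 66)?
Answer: I*√21426 ≈ 146.38*I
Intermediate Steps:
f = -1/13 (f = 1/(-13) = -1/13 ≈ -0.076923)
√(V + (f - 31)*(-13)) = √(-21830 + (-1/13 - 31)*(-13)) = √(-21830 - 404/13*(-13)) = √(-21830 + 404) = √(-21426) = I*√21426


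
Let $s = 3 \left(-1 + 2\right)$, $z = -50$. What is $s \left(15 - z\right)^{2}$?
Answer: $12675$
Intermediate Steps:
$s = 3$ ($s = 3 \cdot 1 = 3$)
$s \left(15 - z\right)^{2} = 3 \left(15 - -50\right)^{2} = 3 \left(15 + 50\right)^{2} = 3 \cdot 65^{2} = 3 \cdot 4225 = 12675$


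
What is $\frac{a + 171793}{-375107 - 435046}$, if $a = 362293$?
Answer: $- \frac{534086}{810153} \approx -0.65924$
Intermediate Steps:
$\frac{a + 171793}{-375107 - 435046} = \frac{362293 + 171793}{-375107 - 435046} = \frac{534086}{-810153} = 534086 \left(- \frac{1}{810153}\right) = - \frac{534086}{810153}$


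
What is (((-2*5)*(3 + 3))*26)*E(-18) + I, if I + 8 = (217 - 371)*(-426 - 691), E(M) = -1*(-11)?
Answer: 154850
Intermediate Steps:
E(M) = 11
I = 172010 (I = -8 + (217 - 371)*(-426 - 691) = -8 - 154*(-1117) = -8 + 172018 = 172010)
(((-2*5)*(3 + 3))*26)*E(-18) + I = (((-2*5)*(3 + 3))*26)*11 + 172010 = (-10*6*26)*11 + 172010 = -60*26*11 + 172010 = -1560*11 + 172010 = -17160 + 172010 = 154850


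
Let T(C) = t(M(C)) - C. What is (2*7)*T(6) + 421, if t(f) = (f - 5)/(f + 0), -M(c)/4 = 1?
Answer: 737/2 ≈ 368.50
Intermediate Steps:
M(c) = -4 (M(c) = -4*1 = -4)
t(f) = (-5 + f)/f
T(C) = 9/4 - C (T(C) = (-5 - 4)/(-4) - C = -¼*(-9) - C = 9/4 - C)
(2*7)*T(6) + 421 = (2*7)*(9/4 - 1*6) + 421 = 14*(9/4 - 6) + 421 = 14*(-15/4) + 421 = -105/2 + 421 = 737/2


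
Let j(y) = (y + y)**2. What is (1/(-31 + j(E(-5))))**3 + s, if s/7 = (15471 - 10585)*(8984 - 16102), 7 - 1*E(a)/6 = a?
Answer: -2160902594001864219499/8876171902625 ≈ -2.4345e+8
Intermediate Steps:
E(a) = 42 - 6*a
j(y) = 4*y**2 (j(y) = (2*y)**2 = 4*y**2)
s = -243449836 (s = 7*((15471 - 10585)*(8984 - 16102)) = 7*(4886*(-7118)) = 7*(-34778548) = -243449836)
(1/(-31 + j(E(-5))))**3 + s = (1/(-31 + 4*(42 - 6*(-5))**2))**3 - 243449836 = (1/(-31 + 4*(42 + 30)**2))**3 - 243449836 = (1/(-31 + 4*72**2))**3 - 243449836 = (1/(-31 + 4*5184))**3 - 243449836 = (1/(-31 + 20736))**3 - 243449836 = (1/20705)**3 - 243449836 = 1/8876171902625 - 243449836 = -2160902594001864219499/8876171902625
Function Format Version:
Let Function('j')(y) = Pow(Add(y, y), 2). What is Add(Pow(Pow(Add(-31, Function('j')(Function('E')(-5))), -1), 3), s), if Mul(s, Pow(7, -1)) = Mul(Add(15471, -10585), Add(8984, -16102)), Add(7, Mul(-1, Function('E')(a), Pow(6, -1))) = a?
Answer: Rational(-2160902594001864219499, 8876171902625) ≈ -2.4345e+8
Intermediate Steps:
Function('E')(a) = Add(42, Mul(-6, a))
Function('j')(y) = Mul(4, Pow(y, 2)) (Function('j')(y) = Pow(Mul(2, y), 2) = Mul(4, Pow(y, 2)))
s = -243449836 (s = Mul(7, Mul(Add(15471, -10585), Add(8984, -16102))) = Mul(7, Mul(4886, -7118)) = Mul(7, -34778548) = -243449836)
Add(Pow(Pow(Add(-31, Function('j')(Function('E')(-5))), -1), 3), s) = Add(Pow(Pow(Add(-31, Mul(4, Pow(Add(42, Mul(-6, -5)), 2))), -1), 3), -243449836) = Add(Pow(Pow(Add(-31, Mul(4, Pow(Add(42, 30), 2))), -1), 3), -243449836) = Add(Pow(Pow(Add(-31, Mul(4, Pow(72, 2))), -1), 3), -243449836) = Add(Pow(Pow(Add(-31, Mul(4, 5184)), -1), 3), -243449836) = Add(Pow(Pow(Add(-31, 20736), -1), 3), -243449836) = Add(Pow(Pow(20705, -1), 3), -243449836) = Add(Pow(Rational(1, 20705), 3), -243449836) = Add(Rational(1, 8876171902625), -243449836) = Rational(-2160902594001864219499, 8876171902625)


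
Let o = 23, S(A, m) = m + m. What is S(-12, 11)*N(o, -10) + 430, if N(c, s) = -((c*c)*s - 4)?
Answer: 116898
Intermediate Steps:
S(A, m) = 2*m
N(c, s) = 4 - s*c**2 (N(c, s) = -(c**2*s - 4) = -(s*c**2 - 4) = -(-4 + s*c**2) = 4 - s*c**2)
S(-12, 11)*N(o, -10) + 430 = (2*11)*(4 - 1*(-10)*23**2) + 430 = 22*(4 - 1*(-10)*529) + 430 = 22*(4 + 5290) + 430 = 22*5294 + 430 = 116468 + 430 = 116898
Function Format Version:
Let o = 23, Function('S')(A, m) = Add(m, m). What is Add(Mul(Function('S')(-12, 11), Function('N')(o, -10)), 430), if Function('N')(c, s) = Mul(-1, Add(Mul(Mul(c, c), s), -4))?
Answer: 116898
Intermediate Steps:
Function('S')(A, m) = Mul(2, m)
Function('N')(c, s) = Add(4, Mul(-1, s, Pow(c, 2))) (Function('N')(c, s) = Mul(-1, Add(Mul(Pow(c, 2), s), -4)) = Mul(-1, Add(Mul(s, Pow(c, 2)), -4)) = Mul(-1, Add(-4, Mul(s, Pow(c, 2)))) = Add(4, Mul(-1, s, Pow(c, 2))))
Add(Mul(Function('S')(-12, 11), Function('N')(o, -10)), 430) = Add(Mul(Mul(2, 11), Add(4, Mul(-1, -10, Pow(23, 2)))), 430) = Add(Mul(22, Add(4, Mul(-1, -10, 529))), 430) = Add(Mul(22, Add(4, 5290)), 430) = Add(Mul(22, 5294), 430) = Add(116468, 430) = 116898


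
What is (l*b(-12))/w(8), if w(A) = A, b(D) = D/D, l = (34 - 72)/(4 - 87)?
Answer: 19/332 ≈ 0.057229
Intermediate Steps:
l = 38/83 (l = -38/(-83) = -38*(-1/83) = 38/83 ≈ 0.45783)
b(D) = 1
(l*b(-12))/w(8) = ((38/83)*1)/8 = (38/83)*(1/8) = 19/332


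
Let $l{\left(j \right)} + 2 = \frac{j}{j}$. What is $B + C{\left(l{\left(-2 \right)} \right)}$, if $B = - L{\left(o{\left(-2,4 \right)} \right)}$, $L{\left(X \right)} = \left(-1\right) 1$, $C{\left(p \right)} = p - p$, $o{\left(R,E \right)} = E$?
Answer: $1$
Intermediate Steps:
$l{\left(j \right)} = -1$ ($l{\left(j \right)} = -2 + \frac{j}{j} = -2 + 1 = -1$)
$C{\left(p \right)} = 0$
$L{\left(X \right)} = -1$
$B = 1$ ($B = \left(-1\right) \left(-1\right) = 1$)
$B + C{\left(l{\left(-2 \right)} \right)} = 1 + 0 = 1$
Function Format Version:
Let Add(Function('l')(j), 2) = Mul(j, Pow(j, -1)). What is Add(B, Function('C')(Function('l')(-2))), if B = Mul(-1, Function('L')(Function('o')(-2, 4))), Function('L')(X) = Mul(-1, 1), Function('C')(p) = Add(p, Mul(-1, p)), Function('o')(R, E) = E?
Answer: 1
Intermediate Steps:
Function('l')(j) = -1 (Function('l')(j) = Add(-2, Mul(j, Pow(j, -1))) = Add(-2, 1) = -1)
Function('C')(p) = 0
Function('L')(X) = -1
B = 1 (B = Mul(-1, -1) = 1)
Add(B, Function('C')(Function('l')(-2))) = Add(1, 0) = 1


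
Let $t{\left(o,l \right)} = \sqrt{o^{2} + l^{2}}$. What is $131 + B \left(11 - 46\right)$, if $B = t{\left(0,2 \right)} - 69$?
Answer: $2476$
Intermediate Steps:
$t{\left(o,l \right)} = \sqrt{l^{2} + o^{2}}$
$B = -67$ ($B = \sqrt{2^{2} + 0^{2}} - 69 = \sqrt{4 + 0} - 69 = \sqrt{4} - 69 = 2 - 69 = -67$)
$131 + B \left(11 - 46\right) = 131 - 67 \left(11 - 46\right) = 131 - -2345 = 131 + 2345 = 2476$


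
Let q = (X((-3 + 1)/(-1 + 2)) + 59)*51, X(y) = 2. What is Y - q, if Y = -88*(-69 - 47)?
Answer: 7097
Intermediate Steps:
q = 3111 (q = (2 + 59)*51 = 61*51 = 3111)
Y = 10208 (Y = -88*(-116) = 10208)
Y - q = 10208 - 1*3111 = 10208 - 3111 = 7097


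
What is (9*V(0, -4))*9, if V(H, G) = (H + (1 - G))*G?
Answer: -1620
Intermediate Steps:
V(H, G) = G*(1 + H - G) (V(H, G) = (1 + H - G)*G = G*(1 + H - G))
(9*V(0, -4))*9 = (9*(-4*(1 + 0 - 1*(-4))))*9 = (9*(-4*(1 + 0 + 4)))*9 = (9*(-4*5))*9 = (9*(-20))*9 = -180*9 = -1620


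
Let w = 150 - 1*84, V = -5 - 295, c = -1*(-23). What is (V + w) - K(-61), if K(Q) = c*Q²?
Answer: -85817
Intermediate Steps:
c = 23
V = -300
w = 66 (w = 150 - 84 = 66)
K(Q) = 23*Q²
(V + w) - K(-61) = (-300 + 66) - 23*(-61)² = -234 - 23*3721 = -234 - 1*85583 = -234 - 85583 = -85817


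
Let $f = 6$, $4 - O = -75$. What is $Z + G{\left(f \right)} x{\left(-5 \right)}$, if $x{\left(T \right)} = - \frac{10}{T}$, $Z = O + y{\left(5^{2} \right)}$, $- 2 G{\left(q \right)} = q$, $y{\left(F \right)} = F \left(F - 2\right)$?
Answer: $648$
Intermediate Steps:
$O = 79$ ($O = 4 - -75 = 4 + 75 = 79$)
$y{\left(F \right)} = F \left(-2 + F\right)$
$G{\left(q \right)} = - \frac{q}{2}$
$Z = 654$ ($Z = 79 + 5^{2} \left(-2 + 5^{2}\right) = 79 + 25 \left(-2 + 25\right) = 79 + 25 \cdot 23 = 79 + 575 = 654$)
$Z + G{\left(f \right)} x{\left(-5 \right)} = 654 + \left(- \frac{1}{2}\right) 6 \left(- \frac{10}{-5}\right) = 654 - 3 \left(\left(-10\right) \left(- \frac{1}{5}\right)\right) = 654 - 6 = 648$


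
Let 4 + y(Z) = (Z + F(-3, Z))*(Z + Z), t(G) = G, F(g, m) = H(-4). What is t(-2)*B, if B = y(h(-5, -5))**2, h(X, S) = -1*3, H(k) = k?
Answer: -2888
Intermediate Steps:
F(g, m) = -4
h(X, S) = -3
y(Z) = -4 + 2*Z*(-4 + Z) (y(Z) = -4 + (Z - 4)*(Z + Z) = -4 + (-4 + Z)*(2*Z) = -4 + 2*Z*(-4 + Z))
B = 1444 (B = (-4 - 8*(-3) + 2*(-3)**2)**2 = (-4 + 24 + 2*9)**2 = (-4 + 24 + 18)**2 = 38**2 = 1444)
t(-2)*B = -2*1444 = -2888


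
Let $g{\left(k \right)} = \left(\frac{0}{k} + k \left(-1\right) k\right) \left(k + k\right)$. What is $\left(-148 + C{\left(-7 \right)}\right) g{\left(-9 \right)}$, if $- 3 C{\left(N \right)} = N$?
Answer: $-212382$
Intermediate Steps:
$C{\left(N \right)} = - \frac{N}{3}$
$g{\left(k \right)} = - 2 k^{3}$ ($g{\left(k \right)} = \left(0 + - k k\right) 2 k = \left(0 - k^{2}\right) 2 k = - k^{2} \cdot 2 k = - 2 k^{3}$)
$\left(-148 + C{\left(-7 \right)}\right) g{\left(-9 \right)} = \left(-148 - - \frac{7}{3}\right) \left(- 2 \left(-9\right)^{3}\right) = \left(-148 + \frac{7}{3}\right) \left(\left(-2\right) \left(-729\right)\right) = \left(- \frac{437}{3}\right) 1458 = -212382$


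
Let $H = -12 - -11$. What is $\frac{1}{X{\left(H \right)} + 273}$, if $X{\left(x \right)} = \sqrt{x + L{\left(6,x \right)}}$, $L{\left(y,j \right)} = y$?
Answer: $\frac{273}{74524} - \frac{\sqrt{5}}{74524} \approx 0.0036332$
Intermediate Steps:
$H = -1$ ($H = -12 + 11 = -1$)
$X{\left(x \right)} = \sqrt{6 + x}$ ($X{\left(x \right)} = \sqrt{x + 6} = \sqrt{6 + x}$)
$\frac{1}{X{\left(H \right)} + 273} = \frac{1}{\sqrt{6 - 1} + 273} = \frac{1}{\sqrt{5} + 273} = \frac{1}{273 + \sqrt{5}}$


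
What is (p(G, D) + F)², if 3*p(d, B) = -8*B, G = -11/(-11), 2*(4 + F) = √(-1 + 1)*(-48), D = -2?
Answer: 16/9 ≈ 1.7778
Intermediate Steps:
F = -4 (F = -4 + (√(-1 + 1)*(-48))/2 = -4 + (√0*(-48))/2 = -4 + (0*(-48))/2 = -4 + (½)*0 = -4 + 0 = -4)
G = 1 (G = -11*(-1/11) = 1)
p(d, B) = -8*B/3 (p(d, B) = (-8*B)/3 = -8*B/3)
(p(G, D) + F)² = (-8/3*(-2) - 4)² = (16/3 - 4)² = (4/3)² = 16/9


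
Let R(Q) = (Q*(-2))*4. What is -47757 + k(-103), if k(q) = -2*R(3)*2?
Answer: -47661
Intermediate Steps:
R(Q) = -8*Q (R(Q) = -2*Q*4 = -8*Q)
k(q) = 96 (k(q) = -(-16)*3*2 = -2*(-24)*2 = 48*2 = 96)
-47757 + k(-103) = -47757 + 96 = -47661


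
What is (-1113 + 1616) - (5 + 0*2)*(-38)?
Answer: 693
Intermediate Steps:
(-1113 + 1616) - (5 + 0*2)*(-38) = 503 - (5 + 0)*(-38) = 503 - 5*(-38) = 503 - 1*(-190) = 503 + 190 = 693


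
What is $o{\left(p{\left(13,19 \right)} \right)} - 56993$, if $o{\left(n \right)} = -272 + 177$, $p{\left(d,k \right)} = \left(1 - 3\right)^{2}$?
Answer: $-57088$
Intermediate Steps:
$p{\left(d,k \right)} = 4$ ($p{\left(d,k \right)} = \left(-2\right)^{2} = 4$)
$o{\left(n \right)} = -95$
$o{\left(p{\left(13,19 \right)} \right)} - 56993 = -95 - 56993 = -57088$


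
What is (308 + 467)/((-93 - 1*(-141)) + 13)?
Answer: 775/61 ≈ 12.705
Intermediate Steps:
(308 + 467)/((-93 - 1*(-141)) + 13) = 775/((-93 + 141) + 13) = 775/(48 + 13) = 775/61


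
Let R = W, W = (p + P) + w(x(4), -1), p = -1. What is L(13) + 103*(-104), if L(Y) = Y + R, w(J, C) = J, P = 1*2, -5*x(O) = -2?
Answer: -53488/5 ≈ -10698.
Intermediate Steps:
x(O) = 2/5 (x(O) = -1/5*(-2) = 2/5)
P = 2
W = 7/5 (W = (-1 + 2) + 2/5 = 1 + 2/5 = 7/5 ≈ 1.4000)
R = 7/5 ≈ 1.4000
L(Y) = 7/5 + Y (L(Y) = Y + 7/5 = 7/5 + Y)
L(13) + 103*(-104) = (7/5 + 13) + 103*(-104) = 72/5 - 10712 = -53488/5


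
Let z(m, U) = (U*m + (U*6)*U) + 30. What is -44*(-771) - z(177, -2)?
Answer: 34224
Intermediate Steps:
z(m, U) = 30 + 6*U² + U*m (z(m, U) = (U*m + (6*U)*U) + 30 = (U*m + 6*U²) + 30 = (6*U² + U*m) + 30 = 30 + 6*U² + U*m)
-44*(-771) - z(177, -2) = -44*(-771) - (30 + 6*(-2)² - 2*177) = 33924 - (30 + 6*4 - 354) = 33924 - (30 + 24 - 354) = 33924 - 1*(-300) = 33924 + 300 = 34224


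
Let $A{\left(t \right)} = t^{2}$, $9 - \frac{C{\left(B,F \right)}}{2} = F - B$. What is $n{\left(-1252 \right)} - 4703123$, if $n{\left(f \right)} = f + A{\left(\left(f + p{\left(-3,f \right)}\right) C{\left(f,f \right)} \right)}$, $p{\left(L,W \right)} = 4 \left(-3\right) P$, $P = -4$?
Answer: $464971209$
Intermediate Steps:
$p{\left(L,W \right)} = 48$ ($p{\left(L,W \right)} = 4 \left(-3\right) \left(-4\right) = \left(-12\right) \left(-4\right) = 48$)
$C{\left(B,F \right)} = 18 - 2 F + 2 B$ ($C{\left(B,F \right)} = 18 - 2 \left(F - B\right) = 18 + \left(- 2 F + 2 B\right) = 18 - 2 F + 2 B$)
$n{\left(f \right)} = f + \left(864 + 18 f\right)^{2}$ ($n{\left(f \right)} = f + \left(\left(f + 48\right) \left(18 - 2 f + 2 f\right)\right)^{2} = f + \left(\left(48 + f\right) 18\right)^{2} = f + \left(864 + 18 f\right)^{2}$)
$n{\left(-1252 \right)} - 4703123 = \left(-1252 + 324 \left(48 - 1252\right)^{2}\right) - 4703123 = \left(-1252 + 324 \left(-1204\right)^{2}\right) - 4703123 = \left(-1252 + 324 \cdot 1449616\right) - 4703123 = \left(-1252 + 469675584\right) - 4703123 = 469674332 - 4703123 = 464971209$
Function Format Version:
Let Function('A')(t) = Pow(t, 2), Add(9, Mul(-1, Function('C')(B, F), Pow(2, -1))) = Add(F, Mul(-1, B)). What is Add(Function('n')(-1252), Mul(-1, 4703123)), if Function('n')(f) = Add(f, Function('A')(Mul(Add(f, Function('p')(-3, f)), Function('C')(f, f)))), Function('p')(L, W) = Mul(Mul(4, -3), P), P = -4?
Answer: 464971209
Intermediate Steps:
Function('p')(L, W) = 48 (Function('p')(L, W) = Mul(Mul(4, -3), -4) = Mul(-12, -4) = 48)
Function('C')(B, F) = Add(18, Mul(-2, F), Mul(2, B)) (Function('C')(B, F) = Add(18, Mul(-2, Add(F, Mul(-1, B)))) = Add(18, Add(Mul(-2, F), Mul(2, B))) = Add(18, Mul(-2, F), Mul(2, B)))
Function('n')(f) = Add(f, Pow(Add(864, Mul(18, f)), 2)) (Function('n')(f) = Add(f, Pow(Mul(Add(f, 48), Add(18, Mul(-2, f), Mul(2, f))), 2)) = Add(f, Pow(Mul(Add(48, f), 18), 2)) = Add(f, Pow(Add(864, Mul(18, f)), 2)))
Add(Function('n')(-1252), Mul(-1, 4703123)) = Add(Add(-1252, Mul(324, Pow(Add(48, -1252), 2))), Mul(-1, 4703123)) = Add(Add(-1252, Mul(324, Pow(-1204, 2))), -4703123) = Add(Add(-1252, Mul(324, 1449616)), -4703123) = Add(Add(-1252, 469675584), -4703123) = Add(469674332, -4703123) = 464971209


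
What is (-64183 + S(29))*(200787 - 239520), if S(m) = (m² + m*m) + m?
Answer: 2419727976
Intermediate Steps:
S(m) = m + 2*m² (S(m) = (m² + m²) + m = 2*m² + m = m + 2*m²)
(-64183 + S(29))*(200787 - 239520) = (-64183 + 29*(1 + 2*29))*(200787 - 239520) = (-64183 + 29*(1 + 58))*(-38733) = (-64183 + 29*59)*(-38733) = (-64183 + 1711)*(-38733) = -62472*(-38733) = 2419727976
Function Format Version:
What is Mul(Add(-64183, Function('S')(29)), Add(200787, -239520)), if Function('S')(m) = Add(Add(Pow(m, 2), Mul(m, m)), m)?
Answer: 2419727976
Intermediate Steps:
Function('S')(m) = Add(m, Mul(2, Pow(m, 2))) (Function('S')(m) = Add(Add(Pow(m, 2), Pow(m, 2)), m) = Add(Mul(2, Pow(m, 2)), m) = Add(m, Mul(2, Pow(m, 2))))
Mul(Add(-64183, Function('S')(29)), Add(200787, -239520)) = Mul(Add(-64183, Mul(29, Add(1, Mul(2, 29)))), Add(200787, -239520)) = Mul(Add(-64183, Mul(29, Add(1, 58))), -38733) = Mul(Add(-64183, Mul(29, 59)), -38733) = Mul(Add(-64183, 1711), -38733) = Mul(-62472, -38733) = 2419727976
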